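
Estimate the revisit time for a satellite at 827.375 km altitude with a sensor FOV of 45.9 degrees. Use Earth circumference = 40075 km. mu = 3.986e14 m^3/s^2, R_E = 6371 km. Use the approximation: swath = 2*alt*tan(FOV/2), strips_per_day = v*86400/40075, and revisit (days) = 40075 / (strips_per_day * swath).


swath = 2*827.375*tan(0.4005531) = 700.6961 km
v = sqrt(mu/r) = 7441.3445 m/s = 7.4413 km/s
strips/day = v*86400/40075 = 7.4413*86400/40075 = 16.0432
coverage/day = strips * swath = 16.0432 * 700.6961 = 11241.4240 km
revisit = 40075 / 11241.4240 = 3.5649 days

3.5649 days


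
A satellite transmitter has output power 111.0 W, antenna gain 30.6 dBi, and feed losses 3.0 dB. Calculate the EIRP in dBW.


Pt = 111.0 W = 20.4532 dBW
EIRP = Pt_dBW + Gt - losses = 20.4532 + 30.6 - 3.0 = 48.0532 dBW

48.0532 dBW


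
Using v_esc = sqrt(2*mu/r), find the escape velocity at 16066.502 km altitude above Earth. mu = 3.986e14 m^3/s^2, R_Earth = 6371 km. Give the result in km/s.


r = 6371.0 + 16066.502 = 22437.5020 km = 2.2437502e+07 m
v_esc = sqrt(2*mu/r) = sqrt(2*3.986e14 / 2.2437502e+07)
v_esc = 5960.6880 m/s = 5.9607 km/s

5.9607 km/s


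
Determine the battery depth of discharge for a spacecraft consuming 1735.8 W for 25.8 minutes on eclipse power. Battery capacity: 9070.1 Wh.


E_used = P * t / 60 = 1735.8 * 25.8 / 60 = 746.3940 Wh
DOD = E_used / E_total * 100 = 746.3940 / 9070.1 * 100
DOD = 8.2292 %

8.2292 %


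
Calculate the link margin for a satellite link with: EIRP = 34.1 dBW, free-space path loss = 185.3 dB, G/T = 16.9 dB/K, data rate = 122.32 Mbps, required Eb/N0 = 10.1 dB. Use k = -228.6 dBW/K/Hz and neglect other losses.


C/N0 = EIRP - FSPL + G/T - k = 34.1 - 185.3 + 16.9 - (-228.6)
C/N0 = 94.3000 dB-Hz
R_b = 122.32 Mbps = 1.2232e+08 bps -> 10*log10(R_b) = 80.8750 dB-Hz
Eb/N0 = C/N0 - 10*log10(R_b) = 94.3000 - 80.8750 = 13.4250 dB
Margin = Eb/N0 - Eb/N0_req = 13.4250 - 10.1 = 3.3250 dB (link closes)

3.3250 dB


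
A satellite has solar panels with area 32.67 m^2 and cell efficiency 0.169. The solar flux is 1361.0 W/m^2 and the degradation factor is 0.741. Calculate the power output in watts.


P = area * eta * S * degradation
P = 32.67 * 0.169 * 1361.0 * 0.741
P = 5568.1660 W

5568.1660 W


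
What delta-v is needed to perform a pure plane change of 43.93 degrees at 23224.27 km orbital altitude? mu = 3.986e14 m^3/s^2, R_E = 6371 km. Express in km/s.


r = 29595.2700 km = 2.959527e+07 m
V = sqrt(mu/r) = 3669.9276 m/s
di = 43.93 deg = 0.7667231 rad
dV = 2*V*sin(di/2) = 2*3669.9276*sin(0.3833616)
dV = 2745.4004 m/s = 2.7454 km/s

2.7454 km/s


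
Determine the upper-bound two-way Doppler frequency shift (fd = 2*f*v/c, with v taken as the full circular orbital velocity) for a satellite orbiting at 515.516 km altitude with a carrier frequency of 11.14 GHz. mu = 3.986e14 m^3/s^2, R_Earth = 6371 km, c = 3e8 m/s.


r = 6.886516e+06 m
v = sqrt(mu/r) = 7607.9713 m/s (worst-case radial velocity)
f = 11.14 GHz = 1.114e+10 Hz
fd = 2*f*v/c = 2*1.114e+10*7607.9713/3.0e+08
fd = 565018.6700 Hz

565018.6700 Hz


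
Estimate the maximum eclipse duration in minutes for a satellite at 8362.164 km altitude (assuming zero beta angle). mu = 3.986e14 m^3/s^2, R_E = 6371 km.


r = 14733.1640 km
T = 296.6224 min
Eclipse fraction = arcsin(R_E/r)/pi = arcsin(6371.0000/14733.1640)/pi
= arcsin(0.4324258)/pi = 0.1423423
Eclipse duration = 0.1423423 * 296.6224 = 42.2219 min

42.2219 minutes


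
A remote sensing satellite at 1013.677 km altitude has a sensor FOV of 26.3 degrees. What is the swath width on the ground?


FOV = 26.3 deg = 0.4590216 rad
swath = 2 * alt * tan(FOV/2) = 2 * 1013.677 * tan(0.2295108)
swath = 2 * 1013.677 * 0.2336274
swath = 473.6454 km

473.6454 km


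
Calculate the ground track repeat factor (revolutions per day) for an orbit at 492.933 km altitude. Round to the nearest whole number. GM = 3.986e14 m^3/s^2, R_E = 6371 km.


r = 6.863933e+06 m
T = 2*pi*sqrt(r^3/mu) = 5659.4050 s = 94.3234 min
revs/day = 1440 / 94.3234 = 15.2666
Rounded: 15 revolutions per day

15 revolutions per day


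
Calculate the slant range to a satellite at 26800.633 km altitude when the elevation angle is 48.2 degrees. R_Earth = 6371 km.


h = 26800.633 km, el = 48.2 deg
d = -R_E*sin(el) + sqrt((R_E*sin(el))^2 + 2*R_E*h + h^2)
d = -6371.0000*sin(0.8412487) + sqrt((6371.0000*0.745476)^2 + 2*6371.0000*26800.633 + 26800.633^2)
d = 28149.2754 km

28149.2754 km


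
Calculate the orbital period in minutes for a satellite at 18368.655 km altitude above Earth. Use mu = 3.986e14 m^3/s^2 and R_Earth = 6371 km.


r = 24739.6550 km = 2.4739655e+07 m
T = 2*pi*sqrt(r^3/mu) = 2*pi*sqrt(1.5141919e+22 / 3.986e14)
T = 38725.9143 s = 645.4319 min

645.4319 minutes


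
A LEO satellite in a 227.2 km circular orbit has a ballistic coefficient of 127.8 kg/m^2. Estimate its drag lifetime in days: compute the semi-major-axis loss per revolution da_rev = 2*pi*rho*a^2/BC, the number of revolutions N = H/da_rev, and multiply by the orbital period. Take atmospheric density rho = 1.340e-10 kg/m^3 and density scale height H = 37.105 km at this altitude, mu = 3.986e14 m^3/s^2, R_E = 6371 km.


a = R_E + alt = 6598.2000 km = 6.5982e+06 m
da_rev = 2*pi*rho*a^2/BC = 2*pi*1.340e-10*(6.5982e+06)^2/127.8 = 286.816917 m per revolution
N = H/da_rev = 37105.0000 m / 286.816917 m = 129.3682 revolutions
P = 2*pi*sqrt(a^3/mu) = 5333.9561 s
lifetime = N*P = 129.3682 * 5333.9561 = 690044.5124 s = 7.9866 days

7.9866 days


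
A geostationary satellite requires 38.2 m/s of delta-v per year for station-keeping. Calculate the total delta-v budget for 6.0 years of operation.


dV = rate * years = 38.2 * 6.0
dV = 229.2000 m/s

229.2000 m/s


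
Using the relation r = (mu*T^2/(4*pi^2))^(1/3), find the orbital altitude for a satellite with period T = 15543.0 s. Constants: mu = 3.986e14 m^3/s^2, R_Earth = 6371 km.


T = 15543.0 s
r = (mu*T^2/(4*pi^2))^(1/3) = (3.986e14 * 15543.0^2 / (4*pi^2))^(1/3)
r = 1.3461158e+07 m = 13461.1579 km
alt = r - R_E = 13461.1579 - 6371 = 7090.1579 km

7090.1579 km


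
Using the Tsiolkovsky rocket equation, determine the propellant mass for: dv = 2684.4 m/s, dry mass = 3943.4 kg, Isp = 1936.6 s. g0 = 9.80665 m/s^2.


ve = Isp * g0 = 1936.6 * 9.80665 = 18991.558390 m/s
mass ratio = exp(dv/ve) = exp(2684.4/18991.558390) = 1.15182427
m_prop = m_dry * (mr - 1) = 3943.4 * (1.15182427 - 1)
m_prop = 598.7038 kg

598.7038 kg


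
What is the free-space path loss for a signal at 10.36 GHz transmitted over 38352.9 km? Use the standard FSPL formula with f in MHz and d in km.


f = 10.36 GHz = 10360.0000 MHz
d = 38352.9 km
FSPL = 32.44 + 20*log10(10360.0000) + 20*log10(38352.9)
FSPL = 32.44 + 80.3072 + 91.6760
FSPL = 204.4232 dB

204.4232 dB


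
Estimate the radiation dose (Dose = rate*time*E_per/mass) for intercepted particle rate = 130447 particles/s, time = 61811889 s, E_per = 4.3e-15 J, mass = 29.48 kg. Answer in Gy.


Total energy deposited = rate * time * E_per
  = 130447 * 61811889 * 4.3e-15 = 0.03467165 J
Dose = E_total / mass = 0.03467165 / 29.48
Dose = 0.001176108 Gy

0.0012 Gy


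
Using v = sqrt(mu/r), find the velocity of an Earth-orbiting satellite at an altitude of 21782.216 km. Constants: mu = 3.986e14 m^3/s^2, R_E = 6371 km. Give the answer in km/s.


r = R_E + alt = 6371.0 + 21782.216 = 28153.2160 km = 2.8153216e+07 m
v = sqrt(mu/r) = sqrt(3.986e14 / 2.8153216e+07) = 3762.7437 m/s = 3.7627 km/s

3.7627 km/s


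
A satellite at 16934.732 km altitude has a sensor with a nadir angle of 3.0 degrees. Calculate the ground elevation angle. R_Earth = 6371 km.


r = R_E + alt = 23305.7320 km
Law of sines in the satellite / Earth-center / ground-point triangle:
  sin(nadir)/R_E = sin(90 + el)/r  =>  cos(el) = (r/R_E)*sin(nadir)
cos(el) = (23305.7320 / 6371.0000) * sin(3.0 deg) = 0.19145
el = arccos(0.19145) = 78.9626 deg
(Earth-central angle = 90 - nadir - el = 8.0374 deg)

78.9626 degrees


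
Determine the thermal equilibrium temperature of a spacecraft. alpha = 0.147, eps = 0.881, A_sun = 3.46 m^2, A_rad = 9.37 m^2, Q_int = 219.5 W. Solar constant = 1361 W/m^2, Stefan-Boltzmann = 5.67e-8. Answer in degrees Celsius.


Numerator = alpha*S*A_sun + Q_int = 0.147*1361*3.46 + 219.5 = 911.7318 W
Denominator = eps*sigma*A_rad = 0.881*5.67e-8*9.37 = 4.680568e-07 W/K^4
T^4 = 1.9479085e+09 K^4
T = 210.0836 K = -63.0664 C

-63.0664 degrees Celsius


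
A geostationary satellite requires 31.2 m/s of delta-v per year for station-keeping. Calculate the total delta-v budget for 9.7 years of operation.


dV = rate * years = 31.2 * 9.7
dV = 302.6400 m/s

302.6400 m/s


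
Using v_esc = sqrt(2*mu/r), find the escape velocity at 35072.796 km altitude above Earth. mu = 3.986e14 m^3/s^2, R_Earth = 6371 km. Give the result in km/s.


r = 6371.0 + 35072.796 = 41443.7960 km = 4.1443796e+07 m
v_esc = sqrt(2*mu/r) = sqrt(2*3.986e14 / 4.1443796e+07)
v_esc = 4385.8511 m/s = 4.3859 km/s

4.3859 km/s


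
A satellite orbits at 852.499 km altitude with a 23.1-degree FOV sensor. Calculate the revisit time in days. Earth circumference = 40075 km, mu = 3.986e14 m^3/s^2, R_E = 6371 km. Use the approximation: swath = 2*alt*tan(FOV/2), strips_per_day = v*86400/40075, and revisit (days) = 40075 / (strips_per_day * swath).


swath = 2*852.499*tan(0.2015855) = 348.4355 km
v = sqrt(mu/r) = 7428.3924 m/s = 7.4284 km/s
strips/day = v*86400/40075 = 7.4284*86400/40075 = 16.0153
coverage/day = strips * swath = 16.0153 * 348.4355 = 5580.2990 km
revisit = 40075 / 5580.2990 = 7.1815 days

7.1815 days


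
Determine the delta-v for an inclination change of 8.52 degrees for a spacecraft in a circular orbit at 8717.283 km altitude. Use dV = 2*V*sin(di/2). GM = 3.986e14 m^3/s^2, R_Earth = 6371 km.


r = 15088.2830 km = 1.5088283e+07 m
V = sqrt(mu/r) = 5139.8298 m/s
di = 8.52 deg = 0.1487021 rad
dV = 2*V*sin(di/2) = 2*5139.8298*sin(0.07435103)
dV = 763.5992 m/s = 0.7635992 km/s

0.7636 km/s


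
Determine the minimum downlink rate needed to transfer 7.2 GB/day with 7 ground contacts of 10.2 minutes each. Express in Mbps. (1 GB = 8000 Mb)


total contact time = 7 * 10.2 * 60 = 4284.0000 s
data = 7.2 GB = 57600.0000 Mb
rate = 57600.0000 / 4284.0000 = 13.4454 Mbps

13.4454 Mbps


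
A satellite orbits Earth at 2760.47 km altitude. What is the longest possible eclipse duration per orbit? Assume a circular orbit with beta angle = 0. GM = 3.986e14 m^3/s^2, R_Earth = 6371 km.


r = 9131.4700 km
T = 144.7342 min
Eclipse fraction = arcsin(R_E/r)/pi = arcsin(6371.0000/9131.4700)/pi
= arcsin(0.6976971)/pi = 0.2457918
Eclipse duration = 0.2457918 * 144.7342 = 35.5745 min

35.5745 minutes


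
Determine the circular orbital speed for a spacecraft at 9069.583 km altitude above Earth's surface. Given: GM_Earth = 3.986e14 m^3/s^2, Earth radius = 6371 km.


r = R_E + alt = 6371.0 + 9069.583 = 15440.5830 km = 1.5440583e+07 m
v = sqrt(mu/r) = sqrt(3.986e14 / 1.5440583e+07) = 5080.8550 m/s = 5.0809 km/s

5.0809 km/s


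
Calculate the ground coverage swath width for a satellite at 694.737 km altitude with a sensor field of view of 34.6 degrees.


FOV = 34.6 deg = 0.6038839 rad
swath = 2 * alt * tan(FOV/2) = 2 * 694.737 * tan(0.301942)
swath = 2 * 694.737 * 0.3114653
swath = 432.7730 km

432.7730 km


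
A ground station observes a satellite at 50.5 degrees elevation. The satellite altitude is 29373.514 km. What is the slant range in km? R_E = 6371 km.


h = 29373.514 km, el = 50.5 deg
d = -R_E*sin(el) + sqrt((R_E*sin(el))^2 + 2*R_E*h + h^2)
d = -6371.0000*sin(0.8813913) + sqrt((6371.0000*0.7716246)^2 + 2*6371.0000*29373.514 + 29373.514^2)
d = 30598.0319 km

30598.0319 km


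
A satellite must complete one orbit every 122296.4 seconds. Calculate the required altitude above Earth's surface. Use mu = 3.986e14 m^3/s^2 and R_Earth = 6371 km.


T = 122296.4 s
r = (mu*T^2/(4*pi^2))^(1/3) = (3.986e14 * 122296.4^2 / (4*pi^2))^(1/3)
r = 5.3251883e+07 m = 53251.8828 km
alt = r - R_E = 53251.8828 - 6371 = 46880.8828 km

46880.8828 km


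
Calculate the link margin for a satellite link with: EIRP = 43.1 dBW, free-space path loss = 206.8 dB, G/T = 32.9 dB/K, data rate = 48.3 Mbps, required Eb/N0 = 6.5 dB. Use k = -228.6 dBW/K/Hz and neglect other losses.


C/N0 = EIRP - FSPL + G/T - k = 43.1 - 206.8 + 32.9 - (-228.6)
C/N0 = 97.8000 dB-Hz
R_b = 48.3 Mbps = 4.83e+07 bps -> 10*log10(R_b) = 76.8395 dB-Hz
Eb/N0 = C/N0 - 10*log10(R_b) = 97.8000 - 76.8395 = 20.9605 dB
Margin = Eb/N0 - Eb/N0_req = 20.9605 - 6.5 = 14.4605 dB (link closes)

14.4605 dB


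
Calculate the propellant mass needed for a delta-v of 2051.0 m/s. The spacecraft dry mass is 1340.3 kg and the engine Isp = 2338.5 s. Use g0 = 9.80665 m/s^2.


ve = Isp * g0 = 2338.5 * 9.80665 = 22932.851025 m/s
mass ratio = exp(dv/ve) = exp(2051.0/22932.851025) = 1.09355627
m_prop = m_dry * (mr - 1) = 1340.3 * (1.09355627 - 1)
m_prop = 125.3935 kg

125.3935 kg


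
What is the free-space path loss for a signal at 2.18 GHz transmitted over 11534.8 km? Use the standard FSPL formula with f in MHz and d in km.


f = 2.18 GHz = 2180.0000 MHz
d = 11534.8 km
FSPL = 32.44 + 20*log10(2180.0000) + 20*log10(11534.8)
FSPL = 32.44 + 66.7691 + 81.2402
FSPL = 180.4493 dB

180.4493 dB


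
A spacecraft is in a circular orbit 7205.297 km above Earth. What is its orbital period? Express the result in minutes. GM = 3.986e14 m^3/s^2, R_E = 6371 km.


r = 13576.2970 km = 1.3576297e+07 m
T = 2*pi*sqrt(r^3/mu) = 2*pi*sqrt(2.5023266e+21 / 3.986e14)
T = 15742.8449 s = 262.3807 min

262.3807 minutes


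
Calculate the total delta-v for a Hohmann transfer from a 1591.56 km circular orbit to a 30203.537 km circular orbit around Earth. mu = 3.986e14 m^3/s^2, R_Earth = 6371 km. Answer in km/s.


r1 = 7962.5600 km = 7.96256e+06 m
r2 = 36574.5370 km = 3.6574537e+07 m
dv1 = sqrt(mu/r1)*(sqrt(2*r2/(r1+r2)) - 1) = 1992.2040 m/s
dv2 = sqrt(mu/r2)*(1 - sqrt(2*r1/(r1+r2))) = 1327.1994 m/s
total dv = |dv1| + |dv2| = 1992.2040 + 1327.1994 = 3319.4035 m/s = 3.3194 km/s

3.3194 km/s


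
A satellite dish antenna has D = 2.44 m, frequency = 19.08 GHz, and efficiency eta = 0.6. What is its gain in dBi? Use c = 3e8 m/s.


lambda = c/f = 3e8 / 1.908e+10 = 0.01572327 m
G = eta*(pi*D/lambda)^2 = 0.6*(pi*2.44/0.01572327)^2
G = 142608.3253 (linear)
G = 10*log10(142608.3253) = 51.5414 dBi

51.5414 dBi


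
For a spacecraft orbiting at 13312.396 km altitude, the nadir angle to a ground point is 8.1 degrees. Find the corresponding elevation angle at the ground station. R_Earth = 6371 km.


r = R_E + alt = 19683.3960 km
Law of sines in the satellite / Earth-center / ground-point triangle:
  sin(nadir)/R_E = sin(90 + el)/r  =>  cos(el) = (r/R_E)*sin(nadir)
cos(el) = (19683.3960 / 6371.0000) * sin(8.1 deg) = 0.4353186
el = arccos(0.4353186) = 64.1944 deg
(Earth-central angle = 90 - nadir - el = 17.7056 deg)

64.1944 degrees


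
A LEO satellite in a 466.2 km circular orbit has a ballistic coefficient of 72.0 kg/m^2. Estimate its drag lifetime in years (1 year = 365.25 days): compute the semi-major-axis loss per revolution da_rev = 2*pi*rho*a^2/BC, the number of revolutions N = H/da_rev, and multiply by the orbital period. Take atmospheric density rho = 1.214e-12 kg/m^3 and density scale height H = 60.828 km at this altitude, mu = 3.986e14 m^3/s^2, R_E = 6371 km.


a = R_E + alt = 6837.2000 km = 6.8372e+06 m
da_rev = 2*pi*rho*a^2/BC = 2*pi*1.214e-12*(6.8372e+06)^2/72.0 = 4.952479 m per revolution
N = H/da_rev = 60828.0000 m / 4.952479 m = 12282.3342 revolutions
P = 2*pi*sqrt(a^3/mu) = 5626.3746 s
lifetime = N*P = 12282.3342 * 5626.3746 = 6.9105014e+07 s = 799.8265 days
years = 799.8265 / 365.25 = 2.1898 years

2.1898 years


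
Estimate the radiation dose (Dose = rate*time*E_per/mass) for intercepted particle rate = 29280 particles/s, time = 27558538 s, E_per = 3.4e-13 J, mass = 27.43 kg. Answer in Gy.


Total energy deposited = rate * time * E_per
  = 29280 * 27558538 * 3.4e-13 = 0.2743508 J
Dose = E_total / mass = 0.2743508 / 27.43
Dose = 0.01000185 Gy

0.0100 Gy


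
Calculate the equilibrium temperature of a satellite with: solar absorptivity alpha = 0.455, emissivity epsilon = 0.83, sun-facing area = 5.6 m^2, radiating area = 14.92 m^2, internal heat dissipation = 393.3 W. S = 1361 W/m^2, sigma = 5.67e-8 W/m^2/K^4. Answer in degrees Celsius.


Numerator = alpha*S*A_sun + Q_int = 0.455*1361*5.6 + 393.3 = 3861.1280 W
Denominator = eps*sigma*A_rad = 0.83*5.67e-8*14.92 = 7.0215012e-07 W/K^4
T^4 = 5.4990064e+09 K^4
T = 272.3147 K = -0.8353186 C

-0.8353 degrees Celsius


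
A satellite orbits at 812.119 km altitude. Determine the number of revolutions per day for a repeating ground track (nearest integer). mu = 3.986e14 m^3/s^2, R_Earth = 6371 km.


r = 7.183119e+06 m
T = 2*pi*sqrt(r^3/mu) = 6058.7190 s = 100.9787 min
revs/day = 1440 / 100.9787 = 14.2604
Rounded: 14 revolutions per day

14 revolutions per day


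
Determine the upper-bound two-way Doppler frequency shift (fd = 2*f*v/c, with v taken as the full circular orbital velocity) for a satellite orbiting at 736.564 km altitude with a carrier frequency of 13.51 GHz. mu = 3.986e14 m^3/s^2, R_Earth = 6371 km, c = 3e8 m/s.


r = 7.107564e+06 m
v = sqrt(mu/r) = 7488.7315 m/s (worst-case radial velocity)
f = 13.51 GHz = 1.351e+10 Hz
fd = 2*f*v/c = 2*1.351e+10*7488.7315/3.0e+08
fd = 674485.0806 Hz

674485.0806 Hz


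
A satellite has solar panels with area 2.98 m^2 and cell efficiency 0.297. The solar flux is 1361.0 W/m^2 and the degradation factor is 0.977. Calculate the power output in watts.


P = area * eta * S * degradation
P = 2.98 * 0.297 * 1361.0 * 0.977
P = 1176.8616 W

1176.8616 W


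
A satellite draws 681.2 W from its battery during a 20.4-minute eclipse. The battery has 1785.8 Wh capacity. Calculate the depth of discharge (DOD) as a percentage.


E_used = P * t / 60 = 681.2 * 20.4 / 60 = 231.6080 Wh
DOD = E_used / E_total * 100 = 231.6080 / 1785.8 * 100
DOD = 12.9694 %

12.9694 %


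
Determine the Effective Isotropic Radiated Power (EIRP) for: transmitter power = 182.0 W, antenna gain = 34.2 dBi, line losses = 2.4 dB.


Pt = 182.0 W = 22.6007 dBW
EIRP = Pt_dBW + Gt - losses = 22.6007 + 34.2 - 2.4 = 54.4007 dBW

54.4007 dBW


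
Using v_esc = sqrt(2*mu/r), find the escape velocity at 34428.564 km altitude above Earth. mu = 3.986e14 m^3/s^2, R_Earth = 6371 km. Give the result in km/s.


r = 6371.0 + 34428.564 = 40799.5640 km = 4.0799564e+07 m
v_esc = sqrt(2*mu/r) = sqrt(2*3.986e14 / 4.0799564e+07)
v_esc = 4420.3421 m/s = 4.4203 km/s

4.4203 km/s


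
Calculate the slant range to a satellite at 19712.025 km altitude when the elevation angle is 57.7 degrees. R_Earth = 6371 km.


h = 19712.025 km, el = 57.7 deg
d = -R_E*sin(el) + sqrt((R_E*sin(el))^2 + 2*R_E*h + h^2)
d = -6371.0000*sin(1.0071) + sqrt((6371.0000*0.8452618)^2 + 2*6371.0000*19712.025 + 19712.025^2)
d = 20474.7389 km

20474.7389 km


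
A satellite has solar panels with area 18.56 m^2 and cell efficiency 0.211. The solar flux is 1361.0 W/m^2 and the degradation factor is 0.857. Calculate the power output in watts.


P = area * eta * S * degradation
P = 18.56 * 0.211 * 1361.0 * 0.857
P = 4567.7190 W

4567.7190 W


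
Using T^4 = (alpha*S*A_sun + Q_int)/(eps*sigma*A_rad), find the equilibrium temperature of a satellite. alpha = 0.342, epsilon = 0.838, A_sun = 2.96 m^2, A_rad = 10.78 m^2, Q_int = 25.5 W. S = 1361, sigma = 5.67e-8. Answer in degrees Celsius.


Numerator = alpha*S*A_sun + Q_int = 0.342*1361*2.96 + 25.5 = 1403.2675 W
Denominator = eps*sigma*A_rad = 0.838*5.67e-8*10.78 = 5.1220739e-07 W/K^4
T^4 = 2.7396472e+09 K^4
T = 228.7830 K = -44.3670 C

-44.3670 degrees Celsius


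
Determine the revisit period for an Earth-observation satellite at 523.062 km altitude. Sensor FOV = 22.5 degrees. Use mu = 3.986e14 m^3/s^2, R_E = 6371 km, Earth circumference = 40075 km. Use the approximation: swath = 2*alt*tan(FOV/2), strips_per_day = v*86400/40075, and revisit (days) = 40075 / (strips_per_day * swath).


swath = 2*523.062*tan(0.1963495) = 208.0870 km
v = sqrt(mu/r) = 7603.8065 m/s = 7.6038 km/s
strips/day = v*86400/40075 = 7.6038*86400/40075 = 16.3935
coverage/day = strips * swath = 16.3935 * 208.0870 = 3411.2710 km
revisit = 40075 / 3411.2710 = 11.7478 days

11.7478 days


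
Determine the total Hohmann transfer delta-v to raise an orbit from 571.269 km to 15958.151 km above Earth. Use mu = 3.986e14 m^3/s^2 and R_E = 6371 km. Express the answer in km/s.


r1 = 6942.2690 km = 6.942269e+06 m
r2 = 22329.1510 km = 2.2329151e+07 m
dv1 = sqrt(mu/r1)*(sqrt(2*r2/(r1+r2)) - 1) = 1782.0211 m/s
dv2 = sqrt(mu/r2)*(1 - sqrt(2*r1/(r1+r2))) = 1315.1681 m/s
total dv = |dv1| + |dv2| = 1782.0211 + 1315.1681 = 3097.1892 m/s = 3.0972 km/s

3.0972 km/s


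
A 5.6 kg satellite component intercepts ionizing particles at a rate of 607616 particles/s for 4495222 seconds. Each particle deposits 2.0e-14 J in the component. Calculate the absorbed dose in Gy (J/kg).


Total energy deposited = rate * time * E_per
  = 607616 * 4495222 * 2.0e-14 = 0.05462738 J
Dose = E_total / mass = 0.05462738 / 5.6
Dose = 0.009754889 Gy

0.0098 Gy


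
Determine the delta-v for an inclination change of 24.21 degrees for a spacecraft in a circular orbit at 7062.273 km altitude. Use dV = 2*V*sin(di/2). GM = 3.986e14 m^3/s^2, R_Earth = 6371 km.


r = 13433.2730 km = 1.3433273e+07 m
V = sqrt(mu/r) = 5447.2553 m/s
di = 24.21 deg = 0.4225442 rad
dV = 2*V*sin(di/2) = 2*5447.2553*sin(0.2112721)
dV = 2284.6212 m/s = 2.2846 km/s

2.2846 km/s


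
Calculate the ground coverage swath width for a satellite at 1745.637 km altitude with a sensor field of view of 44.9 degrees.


FOV = 44.9 deg = 0.7836528 rad
swath = 2 * alt * tan(FOV/2) = 2 * 1745.637 * tan(0.3918264)
swath = 2 * 1745.637 * 0.4131915
swath = 1442.5649 km

1442.5649 km


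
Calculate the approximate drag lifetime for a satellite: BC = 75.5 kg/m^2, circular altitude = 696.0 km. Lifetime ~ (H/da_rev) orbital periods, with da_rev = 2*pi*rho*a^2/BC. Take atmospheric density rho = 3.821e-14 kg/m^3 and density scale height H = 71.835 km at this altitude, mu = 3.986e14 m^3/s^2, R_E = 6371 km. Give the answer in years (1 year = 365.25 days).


a = R_E + alt = 7067.0000 km = 7.067e+06 m
da_rev = 2*pi*rho*a^2/BC = 2*pi*3.821e-14*(7.067e+06)^2/75.5 = 0.158810838 m per revolution
N = H/da_rev = 71835.0000 m / 0.158810838 m = 452330.5901 revolutions
P = 2*pi*sqrt(a^3/mu) = 5912.4007 s
lifetime = N*P = 452330.5901 * 5912.4007 = 2.6743597e+09 s = 30953.2371 days
years = 30953.2371 / 365.25 = 84.7453 years

84.7453 years


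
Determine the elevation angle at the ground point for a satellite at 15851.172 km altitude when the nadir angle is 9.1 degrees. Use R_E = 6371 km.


r = R_E + alt = 22222.1720 km
Law of sines in the satellite / Earth-center / ground-point triangle:
  sin(nadir)/R_E = sin(90 + el)/r  =>  cos(el) = (r/R_E)*sin(nadir)
cos(el) = (22222.1720 / 6371.0000) * sin(9.1 deg) = 0.5516584
el = arccos(0.5516584) = 56.5191 deg
(Earth-central angle = 90 - nadir - el = 24.3809 deg)

56.5191 degrees


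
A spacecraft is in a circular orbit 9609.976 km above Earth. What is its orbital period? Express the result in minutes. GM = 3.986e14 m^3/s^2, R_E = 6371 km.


r = 15980.9760 km = 1.5980976e+07 m
T = 2*pi*sqrt(r^3/mu) = 2*pi*sqrt(4.0814069e+21 / 3.986e14)
T = 20105.5598 s = 335.0927 min

335.0927 minutes


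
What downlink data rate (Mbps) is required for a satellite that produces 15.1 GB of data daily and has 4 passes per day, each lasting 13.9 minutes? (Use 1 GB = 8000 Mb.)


total contact time = 4 * 13.9 * 60 = 3336.0000 s
data = 15.1 GB = 120800.0000 Mb
rate = 120800.0000 / 3336.0000 = 36.2110 Mbps

36.2110 Mbps


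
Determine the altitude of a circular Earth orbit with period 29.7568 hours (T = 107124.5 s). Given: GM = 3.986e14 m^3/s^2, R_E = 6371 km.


T = 107124.5 s
r = (mu*T^2/(4*pi^2))^(1/3) = (3.986e14 * 107124.5^2 / (4*pi^2))^(1/3)
r = 4.8751172e+07 m = 48751.1717 km
alt = r - R_E = 48751.1717 - 6371 = 42380.1717 km

42380.1717 km


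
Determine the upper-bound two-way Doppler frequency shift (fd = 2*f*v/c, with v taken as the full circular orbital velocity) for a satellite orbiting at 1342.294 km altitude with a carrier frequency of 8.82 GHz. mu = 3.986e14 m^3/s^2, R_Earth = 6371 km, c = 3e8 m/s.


r = 7.713294e+06 m
v = sqrt(mu/r) = 7188.6726 m/s (worst-case radial velocity)
f = 8.82 GHz = 8.82e+09 Hz
fd = 2*f*v/c = 2*8.82e+09*7188.6726/3.0e+08
fd = 422693.9488 Hz

422693.9488 Hz


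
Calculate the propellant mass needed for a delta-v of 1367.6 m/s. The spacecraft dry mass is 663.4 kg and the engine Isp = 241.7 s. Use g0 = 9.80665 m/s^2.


ve = Isp * g0 = 241.7 * 9.80665 = 2370.267305 m/s
mass ratio = exp(dv/ve) = exp(1367.6/2370.267305) = 1.78065511
m_prop = m_dry * (mr - 1) = 663.4 * (1.78065511 - 1)
m_prop = 517.8866 kg

517.8866 kg


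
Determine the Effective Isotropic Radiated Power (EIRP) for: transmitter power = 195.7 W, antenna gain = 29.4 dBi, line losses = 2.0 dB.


Pt = 195.7 W = 22.9159 dBW
EIRP = Pt_dBW + Gt - losses = 22.9159 + 29.4 - 2.0 = 50.3159 dBW

50.3159 dBW


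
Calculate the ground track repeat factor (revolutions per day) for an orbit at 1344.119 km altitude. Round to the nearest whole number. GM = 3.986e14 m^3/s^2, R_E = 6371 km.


r = 7.715119e+06 m
T = 2*pi*sqrt(r^3/mu) = 6744.1181 s = 112.4020 min
revs/day = 1440 / 112.4020 = 12.8112
Rounded: 13 revolutions per day

13 revolutions per day


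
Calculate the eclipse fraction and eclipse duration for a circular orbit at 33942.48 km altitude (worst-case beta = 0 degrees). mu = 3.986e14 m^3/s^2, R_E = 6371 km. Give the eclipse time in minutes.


r = 40313.4800 km
T = 1342.5653 min
Eclipse fraction = arcsin(R_E/r)/pi = arcsin(6371.0000/40313.4800)/pi
= arcsin(0.1580365)/pi = 0.05051636
Eclipse duration = 0.05051636 * 1342.5653 = 67.8215 min

67.8215 minutes


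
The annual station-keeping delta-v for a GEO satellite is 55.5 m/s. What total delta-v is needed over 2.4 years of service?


dV = rate * years = 55.5 * 2.4
dV = 133.2000 m/s

133.2000 m/s


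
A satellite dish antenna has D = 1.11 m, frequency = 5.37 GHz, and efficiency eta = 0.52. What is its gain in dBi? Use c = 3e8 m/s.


lambda = c/f = 3e8 / 5.37e+09 = 0.05586592 m
G = eta*(pi*D/lambda)^2 = 0.52*(pi*1.11/0.05586592)^2
G = 2026.0731 (linear)
G = 10*log10(2026.0731) = 33.0666 dBi

33.0666 dBi


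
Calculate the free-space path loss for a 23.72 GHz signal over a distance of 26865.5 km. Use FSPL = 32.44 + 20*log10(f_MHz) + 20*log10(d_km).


f = 23.72 GHz = 23720.0000 MHz
d = 26865.5 km
FSPL = 32.44 + 20*log10(23720.0000) + 20*log10(26865.5)
FSPL = 32.44 + 87.5023 + 88.5839
FSPL = 208.5262 dB

208.5262 dB


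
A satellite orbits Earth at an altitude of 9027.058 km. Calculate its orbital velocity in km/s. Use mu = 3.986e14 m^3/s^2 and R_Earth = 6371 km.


r = R_E + alt = 6371.0 + 9027.058 = 15398.0580 km = 1.5398058e+07 m
v = sqrt(mu/r) = sqrt(3.986e14 / 1.5398058e+07) = 5087.8661 m/s = 5.0879 km/s

5.0879 km/s


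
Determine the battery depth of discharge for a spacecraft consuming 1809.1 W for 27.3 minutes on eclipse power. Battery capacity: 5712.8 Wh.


E_used = P * t / 60 = 1809.1 * 27.3 / 60 = 823.1405 Wh
DOD = E_used / E_total * 100 = 823.1405 / 5712.8 * 100
DOD = 14.4087 %

14.4087 %


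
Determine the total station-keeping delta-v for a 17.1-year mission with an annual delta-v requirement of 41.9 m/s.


dV = rate * years = 41.9 * 17.1
dV = 716.4900 m/s

716.4900 m/s


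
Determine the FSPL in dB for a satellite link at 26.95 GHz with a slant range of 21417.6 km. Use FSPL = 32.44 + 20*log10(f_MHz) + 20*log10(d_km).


f = 26.95 GHz = 26950.0000 MHz
d = 21417.6 km
FSPL = 32.44 + 20*log10(26950.0000) + 20*log10(21417.6)
FSPL = 32.44 + 88.6112 + 86.6154
FSPL = 207.6666 dB

207.6666 dB


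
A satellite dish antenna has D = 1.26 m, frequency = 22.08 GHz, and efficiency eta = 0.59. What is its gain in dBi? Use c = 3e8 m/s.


lambda = c/f = 3e8 / 2.208e+10 = 0.01358696 m
G = eta*(pi*D/lambda)^2 = 0.59*(pi*1.26/0.01358696)^2
G = 50078.1730 (linear)
G = 10*log10(50078.1730) = 46.9965 dBi

46.9965 dBi


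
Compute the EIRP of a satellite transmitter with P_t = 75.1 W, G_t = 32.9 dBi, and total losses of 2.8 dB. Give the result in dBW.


Pt = 75.1 W = 18.7564 dBW
EIRP = Pt_dBW + Gt - losses = 18.7564 + 32.9 - 2.8 = 48.8564 dBW

48.8564 dBW


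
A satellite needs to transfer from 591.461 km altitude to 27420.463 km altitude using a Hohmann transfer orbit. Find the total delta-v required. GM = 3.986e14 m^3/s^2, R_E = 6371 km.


r1 = 6962.4610 km = 6.962461e+06 m
r2 = 33791.4630 km = 3.3791463e+07 m
dv1 = sqrt(mu/r1)*(sqrt(2*r2/(r1+r2)) - 1) = 2177.2712 m/s
dv2 = sqrt(mu/r2)*(1 - sqrt(2*r1/(r1+r2))) = 1426.9146 m/s
total dv = |dv1| + |dv2| = 2177.2712 + 1426.9146 = 3604.1858 m/s = 3.6042 km/s

3.6042 km/s


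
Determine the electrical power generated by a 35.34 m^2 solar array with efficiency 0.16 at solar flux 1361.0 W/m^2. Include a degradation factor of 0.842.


P = area * eta * S * degradation
P = 35.34 * 0.16 * 1361.0 * 0.842
P = 6479.7275 W

6479.7275 W


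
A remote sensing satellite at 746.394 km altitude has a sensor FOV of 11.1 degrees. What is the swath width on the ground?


FOV = 11.1 deg = 0.1937315 rad
swath = 2 * alt * tan(FOV/2) = 2 * 746.394 * tan(0.09686577)
swath = 2 * 746.394 * 0.09716988
swath = 145.0540 km

145.0540 km


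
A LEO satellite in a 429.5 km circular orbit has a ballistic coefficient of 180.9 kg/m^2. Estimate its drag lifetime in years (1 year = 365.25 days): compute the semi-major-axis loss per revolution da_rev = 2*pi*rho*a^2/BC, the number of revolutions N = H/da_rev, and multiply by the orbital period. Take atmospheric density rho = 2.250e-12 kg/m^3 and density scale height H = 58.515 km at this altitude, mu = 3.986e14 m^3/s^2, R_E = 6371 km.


a = R_E + alt = 6800.5000 km = 6.8005e+06 m
da_rev = 2*pi*rho*a^2/BC = 2*pi*2.250e-12*(6.8005e+06)^2/180.9 = 3.614144 m per revolution
N = H/da_rev = 58515.0000 m / 3.614144 m = 16190.5536 revolutions
P = 2*pi*sqrt(a^3/mu) = 5581.1345 s
lifetime = N*P = 16190.5536 * 5581.1345 = 9.0361657e+07 s = 1045.8525 days
years = 1045.8525 / 365.25 = 2.8634 years

2.8634 years


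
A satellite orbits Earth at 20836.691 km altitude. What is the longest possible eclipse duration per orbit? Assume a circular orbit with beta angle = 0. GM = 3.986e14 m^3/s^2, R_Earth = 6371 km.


r = 27207.6910 km
T = 744.3848 min
Eclipse fraction = arcsin(R_E/r)/pi = arcsin(6371.0000/27207.6910)/pi
= arcsin(0.2341617)/pi = 0.07523453
Eclipse duration = 0.07523453 * 744.3848 = 56.0034 min

56.0034 minutes


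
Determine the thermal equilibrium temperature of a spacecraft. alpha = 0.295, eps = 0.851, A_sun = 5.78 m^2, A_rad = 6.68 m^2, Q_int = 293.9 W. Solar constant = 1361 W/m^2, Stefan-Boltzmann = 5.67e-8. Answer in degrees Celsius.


Numerator = alpha*S*A_sun + Q_int = 0.295*1361*5.78 + 293.9 = 2614.5411 W
Denominator = eps*sigma*A_rad = 0.851*5.67e-8*6.68 = 3.2232136e-07 W/K^4
T^4 = 8.1115975e+09 K^4
T = 300.1073 K = 26.9573 C

26.9573 degrees Celsius


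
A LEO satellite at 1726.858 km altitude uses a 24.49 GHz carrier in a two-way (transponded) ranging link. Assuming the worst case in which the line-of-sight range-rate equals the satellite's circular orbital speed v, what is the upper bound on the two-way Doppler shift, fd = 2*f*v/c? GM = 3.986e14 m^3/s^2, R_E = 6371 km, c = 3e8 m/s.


r = 8.097858e+06 m
v = sqrt(mu/r) = 7015.9029 m/s (worst-case radial velocity)
f = 24.49 GHz = 2.449e+10 Hz
fd = 2*f*v/c = 2*2.449e+10*7015.9029/3.0e+08
fd = 1.1454631e+06 Hz

1.1455e+06 Hz


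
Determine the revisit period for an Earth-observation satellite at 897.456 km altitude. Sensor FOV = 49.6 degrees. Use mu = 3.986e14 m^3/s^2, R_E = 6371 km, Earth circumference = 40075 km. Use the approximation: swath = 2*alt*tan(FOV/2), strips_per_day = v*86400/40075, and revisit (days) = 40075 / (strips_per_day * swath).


swath = 2*897.456*tan(0.4328417) = 829.3658 km
v = sqrt(mu/r) = 7405.3837 m/s = 7.4054 km/s
strips/day = v*86400/40075 = 7.4054*86400/40075 = 15.9657
coverage/day = strips * swath = 15.9657 * 829.3658 = 13241.3995 km
revisit = 40075 / 13241.3995 = 3.0265 days

3.0265 days


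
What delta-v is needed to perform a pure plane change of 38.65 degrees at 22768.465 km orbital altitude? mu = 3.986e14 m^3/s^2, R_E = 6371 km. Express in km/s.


r = 29139.4650 km = 2.9139465e+07 m
V = sqrt(mu/r) = 3698.5191 m/s
di = 38.65 deg = 0.6745698 rad
dV = 2*V*sin(di/2) = 2*3698.5191*sin(0.3372849)
dV = 2447.8735 m/s = 2.4479 km/s

2.4479 km/s


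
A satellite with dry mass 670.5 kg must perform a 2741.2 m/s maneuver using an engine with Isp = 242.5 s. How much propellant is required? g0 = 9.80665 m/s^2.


ve = Isp * g0 = 242.5 * 9.80665 = 2378.112625 m/s
mass ratio = exp(dv/ve) = exp(2741.2/2378.112625) = 3.16666441
m_prop = m_dry * (mr - 1) = 670.5 * (3.16666441 - 1)
m_prop = 1452.7485 kg

1452.7485 kg


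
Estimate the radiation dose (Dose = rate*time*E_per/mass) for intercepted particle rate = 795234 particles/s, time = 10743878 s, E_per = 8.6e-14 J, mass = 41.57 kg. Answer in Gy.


Total energy deposited = rate * time * E_per
  = 795234 * 10743878 * 8.6e-14 = 0.7347751 J
Dose = E_total / mass = 0.7347751 / 41.57
Dose = 0.01767561 Gy

0.0177 Gy


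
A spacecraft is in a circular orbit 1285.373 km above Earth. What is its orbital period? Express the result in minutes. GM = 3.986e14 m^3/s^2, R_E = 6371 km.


r = 7656.3730 km = 7.656373e+06 m
T = 2*pi*sqrt(r^3/mu) = 2*pi*sqrt(4.4881695e+20 / 3.986e14)
T = 6667.2363 s = 111.1206 min

111.1206 minutes


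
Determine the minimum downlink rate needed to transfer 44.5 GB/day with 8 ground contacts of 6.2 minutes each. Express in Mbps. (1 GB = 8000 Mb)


total contact time = 8 * 6.2 * 60 = 2976.0000 s
data = 44.5 GB = 356000.0000 Mb
rate = 356000.0000 / 2976.0000 = 119.6237 Mbps

119.6237 Mbps


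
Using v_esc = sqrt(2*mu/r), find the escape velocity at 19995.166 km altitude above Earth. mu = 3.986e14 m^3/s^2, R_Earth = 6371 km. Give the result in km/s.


r = 6371.0 + 19995.166 = 26366.1660 km = 2.6366166e+07 m
v_esc = sqrt(2*mu/r) = sqrt(2*3.986e14 / 2.6366166e+07)
v_esc = 5498.7016 m/s = 5.4987 km/s

5.4987 km/s


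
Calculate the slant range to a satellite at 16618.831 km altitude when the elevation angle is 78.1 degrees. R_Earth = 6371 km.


h = 16618.831 km, el = 78.1 deg
d = -R_E*sin(el) + sqrt((R_E*sin(el))^2 + 2*R_E*h + h^2)
d = -6371.0000*sin(1.3631) + sqrt((6371.0000*0.978509)^2 + 2*6371.0000*16618.831 + 16618.831^2)
d = 16718.1839 km

16718.1839 km


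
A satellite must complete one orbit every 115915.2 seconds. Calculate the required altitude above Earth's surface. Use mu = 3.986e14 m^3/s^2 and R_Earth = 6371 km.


T = 115915.2 s
r = (mu*T^2/(4*pi^2))^(1/3) = (3.986e14 * 115915.2^2 / (4*pi^2))^(1/3)
r = 5.1382999e+07 m = 51382.9986 km
alt = r - R_E = 51382.9986 - 6371 = 45011.9986 km

45011.9986 km


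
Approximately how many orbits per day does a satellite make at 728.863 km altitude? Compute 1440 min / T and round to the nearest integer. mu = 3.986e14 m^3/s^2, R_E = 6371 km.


r = 7.099863e+06 m
T = 2*pi*sqrt(r^3/mu) = 5953.6894 s = 99.2282 min
revs/day = 1440 / 99.2282 = 14.5120
Rounded: 15 revolutions per day

15 revolutions per day


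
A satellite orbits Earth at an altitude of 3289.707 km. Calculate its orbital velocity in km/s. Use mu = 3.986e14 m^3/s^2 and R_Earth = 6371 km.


r = R_E + alt = 6371.0 + 3289.707 = 9660.7070 km = 9.660707e+06 m
v = sqrt(mu/r) = sqrt(3.986e14 / 9.660707e+06) = 6423.3885 m/s = 6.4234 km/s

6.4234 km/s


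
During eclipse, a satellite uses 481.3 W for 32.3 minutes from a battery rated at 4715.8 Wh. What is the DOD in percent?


E_used = P * t / 60 = 481.3 * 32.3 / 60 = 259.0998 Wh
DOD = E_used / E_total * 100 = 259.0998 / 4715.8 * 100
DOD = 5.4943 %

5.4943 %


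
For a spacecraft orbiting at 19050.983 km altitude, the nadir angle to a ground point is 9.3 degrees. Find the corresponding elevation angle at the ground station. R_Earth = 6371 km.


r = R_E + alt = 25421.9830 km
Law of sines in the satellite / Earth-center / ground-point triangle:
  sin(nadir)/R_E = sin(90 + el)/r  =>  cos(el) = (r/R_E)*sin(nadir)
cos(el) = (25421.9830 / 6371.0000) * sin(9.3 deg) = 0.6448422
el = arccos(0.6448422) = 49.8462 deg
(Earth-central angle = 90 - nadir - el = 30.8538 deg)

49.8462 degrees


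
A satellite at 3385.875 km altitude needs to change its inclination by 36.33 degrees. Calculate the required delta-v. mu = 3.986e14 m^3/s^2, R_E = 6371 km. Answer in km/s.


r = 9756.8750 km = 9.756875e+06 m
V = sqrt(mu/r) = 6391.6543 m/s
di = 36.33 deg = 0.6340781 rad
dV = 2*V*sin(di/2) = 2*6391.6543*sin(0.3170391)
dV = 3985.2547 m/s = 3.9853 km/s

3.9853 km/s


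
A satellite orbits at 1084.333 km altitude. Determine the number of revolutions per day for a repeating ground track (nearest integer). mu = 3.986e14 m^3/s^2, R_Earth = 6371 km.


r = 7.455333e+06 m
T = 2*pi*sqrt(r^3/mu) = 6406.3667 s = 106.7728 min
revs/day = 1440 / 106.7728 = 13.4866
Rounded: 13 revolutions per day

13 revolutions per day


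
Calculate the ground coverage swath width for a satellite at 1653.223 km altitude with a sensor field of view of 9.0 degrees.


FOV = 9.0 deg = 0.1570796 rad
swath = 2 * alt * tan(FOV/2) = 2 * 1653.223 * tan(0.07853982)
swath = 2 * 1653.223 * 0.07870171
swath = 260.2229 km

260.2229 km


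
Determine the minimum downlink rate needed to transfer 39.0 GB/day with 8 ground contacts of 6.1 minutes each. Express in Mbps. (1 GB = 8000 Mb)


total contact time = 8 * 6.1 * 60 = 2928.0000 s
data = 39.0 GB = 312000.0000 Mb
rate = 312000.0000 / 2928.0000 = 106.5574 Mbps

106.5574 Mbps


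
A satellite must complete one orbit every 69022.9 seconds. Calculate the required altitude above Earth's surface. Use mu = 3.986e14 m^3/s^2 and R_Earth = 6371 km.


T = 69022.9 s
r = (mu*T^2/(4*pi^2))^(1/3) = (3.986e14 * 69022.9^2 / (4*pi^2))^(1/3)
r = 3.6368159e+07 m = 36368.1593 km
alt = r - R_E = 36368.1593 - 6371 = 29997.1593 km

29997.1593 km


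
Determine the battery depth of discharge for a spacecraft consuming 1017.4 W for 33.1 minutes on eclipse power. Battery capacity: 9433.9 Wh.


E_used = P * t / 60 = 1017.4 * 33.1 / 60 = 561.2657 Wh
DOD = E_used / E_total * 100 = 561.2657 / 9433.9 * 100
DOD = 5.9495 %

5.9495 %


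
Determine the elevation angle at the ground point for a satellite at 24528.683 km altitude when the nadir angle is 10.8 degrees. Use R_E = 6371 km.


r = R_E + alt = 30899.6830 km
Law of sines in the satellite / Earth-center / ground-point triangle:
  sin(nadir)/R_E = sin(90 + el)/r  =>  cos(el) = (r/R_E)*sin(nadir)
cos(el) = (30899.6830 / 6371.0000) * sin(10.8 deg) = 0.9088092
el = arccos(0.9088092) = 24.6587 deg
(Earth-central angle = 90 - nadir - el = 54.5413 deg)

24.6587 degrees


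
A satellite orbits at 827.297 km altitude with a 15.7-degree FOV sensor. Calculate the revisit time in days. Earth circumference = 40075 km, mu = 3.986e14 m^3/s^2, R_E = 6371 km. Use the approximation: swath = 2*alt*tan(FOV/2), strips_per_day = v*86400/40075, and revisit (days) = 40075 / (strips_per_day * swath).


swath = 2*827.297*tan(0.1370083) = 228.1224 km
v = sqrt(mu/r) = 7441.3849 m/s = 7.4414 km/s
strips/day = v*86400/40075 = 7.4414*86400/40075 = 16.0433
coverage/day = strips * swath = 16.0433 * 228.1224 = 3659.8378 km
revisit = 40075 / 3659.8378 = 10.9499 days

10.9499 days


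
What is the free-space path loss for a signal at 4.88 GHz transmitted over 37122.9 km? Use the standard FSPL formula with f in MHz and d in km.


f = 4.88 GHz = 4880.0000 MHz
d = 37122.9 km
FSPL = 32.44 + 20*log10(4880.0000) + 20*log10(37122.9)
FSPL = 32.44 + 73.7684 + 91.3928
FSPL = 197.6012 dB

197.6012 dB


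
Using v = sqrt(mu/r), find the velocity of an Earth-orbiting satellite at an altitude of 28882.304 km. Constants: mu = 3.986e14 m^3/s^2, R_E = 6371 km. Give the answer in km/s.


r = R_E + alt = 6371.0 + 28882.304 = 35253.3040 km = 3.5253304e+07 m
v = sqrt(mu/r) = sqrt(3.986e14 / 3.5253304e+07) = 3362.5499 m/s = 3.3625 km/s

3.3625 km/s
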